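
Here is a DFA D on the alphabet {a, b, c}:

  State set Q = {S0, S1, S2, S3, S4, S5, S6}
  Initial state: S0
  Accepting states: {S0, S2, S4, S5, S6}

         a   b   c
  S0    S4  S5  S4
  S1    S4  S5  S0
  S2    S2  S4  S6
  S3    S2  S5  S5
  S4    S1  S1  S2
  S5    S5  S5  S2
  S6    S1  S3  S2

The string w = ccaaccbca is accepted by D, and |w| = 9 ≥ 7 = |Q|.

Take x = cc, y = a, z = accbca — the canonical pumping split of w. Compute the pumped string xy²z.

xy^2z = cc·a·a·accbca = ccaaaccbca.
Reading y = a takes D from S2 back to S2, so after x·y·y the machine is still in S2, and z then leads to the accepting state S2. Hence ccaaaccbca ∈ L(D).

ccaaaccbca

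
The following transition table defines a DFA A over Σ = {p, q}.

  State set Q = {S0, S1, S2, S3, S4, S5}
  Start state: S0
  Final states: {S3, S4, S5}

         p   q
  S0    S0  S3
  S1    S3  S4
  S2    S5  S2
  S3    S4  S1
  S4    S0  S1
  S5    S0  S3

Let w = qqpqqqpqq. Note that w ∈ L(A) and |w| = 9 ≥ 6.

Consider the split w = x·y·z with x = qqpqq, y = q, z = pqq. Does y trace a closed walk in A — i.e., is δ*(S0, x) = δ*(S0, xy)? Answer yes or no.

Run of A on the first 6 characters of w = q q p q q q:
  step 0: S0  (start)
  step 1: S3  (read q: S0→S3)
  step 2: S1  (read q: S3→S1)
  step 3: S3  (read p: S1→S3)
  step 4: S1  (read q: S3→S1)
  step 5: S4  (read q: S1→S4)
  step 6: S1  (read q: S4→S1)

After x (step 5): S4. After xy (step 6): S1.
They differ (S4 ≠ S1), so y is not a cycle from the state after x; this split is not the one the pumping-lemma construction produces, and pumping y need not keep the string in L(A).

no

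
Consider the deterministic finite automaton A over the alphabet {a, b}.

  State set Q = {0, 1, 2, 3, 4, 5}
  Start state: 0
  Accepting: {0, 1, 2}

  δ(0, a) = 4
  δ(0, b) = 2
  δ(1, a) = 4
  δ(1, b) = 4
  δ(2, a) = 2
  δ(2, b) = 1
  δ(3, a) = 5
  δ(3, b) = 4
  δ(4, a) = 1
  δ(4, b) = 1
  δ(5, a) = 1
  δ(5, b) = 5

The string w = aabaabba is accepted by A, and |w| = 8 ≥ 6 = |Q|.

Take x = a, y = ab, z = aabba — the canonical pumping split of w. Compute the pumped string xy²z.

xy^2z = a·ab·ab·aabba = aababaabba.
Reading y = ab takes A from 4 back to 4, so after x·y·y the machine is still in 4, and z then leads to the accepting state 1. Hence aababaabba ∈ L(A).

aababaabba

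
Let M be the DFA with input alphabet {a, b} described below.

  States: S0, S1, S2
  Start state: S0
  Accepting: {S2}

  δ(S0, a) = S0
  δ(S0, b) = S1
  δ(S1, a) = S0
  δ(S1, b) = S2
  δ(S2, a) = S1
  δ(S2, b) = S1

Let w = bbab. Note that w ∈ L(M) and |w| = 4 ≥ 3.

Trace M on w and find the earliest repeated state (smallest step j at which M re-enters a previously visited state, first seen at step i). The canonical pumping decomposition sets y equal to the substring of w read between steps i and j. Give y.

ba

Run of M on w = b b a b:
  step 0: S0  (start)
  step 1: S1  (read b: S0→S1)
  step 2: S2  (read b: S1→S2)
  step 3: S1  (read a: S2→S1)   ← first repeat (S1 seen earlier)
  step 4: S2  (read b: S1→S2)

So i = 1, j = 3, giving x = w[0:1] = b, y = w[1:3] = ba, z = w[3:4] = b.
Check: |xy| = 3 ≤ 3 and |y| = 2 ≥ 1. Reading y takes M from S1 back to S1, so every xyⁱz is accepted.
The DFA has 3 states, so the proof of the pumping lemma guarantees a repeated state among the first 3+1 visited; the segment between the two visits is the pumpable y.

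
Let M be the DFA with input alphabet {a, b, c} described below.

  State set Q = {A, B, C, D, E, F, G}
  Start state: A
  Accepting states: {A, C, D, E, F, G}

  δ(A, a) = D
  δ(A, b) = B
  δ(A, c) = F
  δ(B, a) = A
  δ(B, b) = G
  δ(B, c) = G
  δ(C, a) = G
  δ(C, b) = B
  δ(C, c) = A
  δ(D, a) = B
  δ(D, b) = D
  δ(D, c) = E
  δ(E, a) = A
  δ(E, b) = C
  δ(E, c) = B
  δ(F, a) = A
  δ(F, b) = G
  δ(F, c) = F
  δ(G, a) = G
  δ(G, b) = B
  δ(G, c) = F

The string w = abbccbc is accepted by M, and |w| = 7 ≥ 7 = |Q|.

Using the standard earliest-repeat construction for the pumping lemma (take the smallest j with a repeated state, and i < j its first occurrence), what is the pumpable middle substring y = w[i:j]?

b

Run of M on w = a b b c c b c:
  step 0: A  (start)
  step 1: D  (read a: A→D)
  step 2: D  (read b: D→D)   ← first repeat (D seen earlier)
  step 3: D  (read b: D→D)
  step 4: E  (read c: D→E)
  step 5: B  (read c: E→B)
  step 6: G  (read b: B→G)
  step 7: F  (read c: G→F)

So i = 1, j = 2, giving x = w[0:1] = a, y = w[1:2] = b, z = w[2:7] = bccbc.
Check: |xy| = 2 ≤ 7 and |y| = 1 ≥ 1. Reading y takes M from D back to D, so every xyⁱz is accepted.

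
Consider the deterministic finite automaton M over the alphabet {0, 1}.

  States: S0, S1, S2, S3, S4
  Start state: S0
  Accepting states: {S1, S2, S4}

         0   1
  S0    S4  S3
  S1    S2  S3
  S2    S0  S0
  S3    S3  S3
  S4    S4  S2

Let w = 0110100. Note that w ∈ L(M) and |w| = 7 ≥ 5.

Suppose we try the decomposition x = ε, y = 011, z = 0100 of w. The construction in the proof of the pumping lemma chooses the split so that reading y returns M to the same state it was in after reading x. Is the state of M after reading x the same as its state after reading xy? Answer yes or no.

State sequence: S0 -0-> S4 -1-> S2 -1-> S0

After x (step 0): S0. After xy (step 3): S0.
They match, so y = 011 drives M around a cycle from S0 back to itself; pumping y any number of times keeps M in S0 before reading z, and xyⁱz ∈ L(M) for every i ≥ 0.

yes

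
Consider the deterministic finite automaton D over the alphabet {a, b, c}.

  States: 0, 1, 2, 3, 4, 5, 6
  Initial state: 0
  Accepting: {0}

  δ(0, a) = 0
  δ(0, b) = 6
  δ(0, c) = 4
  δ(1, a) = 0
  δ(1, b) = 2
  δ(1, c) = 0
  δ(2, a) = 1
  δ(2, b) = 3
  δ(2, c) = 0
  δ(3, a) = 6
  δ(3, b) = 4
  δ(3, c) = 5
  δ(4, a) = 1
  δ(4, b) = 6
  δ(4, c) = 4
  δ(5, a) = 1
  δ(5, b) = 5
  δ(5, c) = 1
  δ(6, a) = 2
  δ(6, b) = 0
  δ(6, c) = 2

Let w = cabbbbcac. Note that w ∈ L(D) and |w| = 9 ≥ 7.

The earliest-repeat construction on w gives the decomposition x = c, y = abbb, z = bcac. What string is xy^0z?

cbcac

xy⁰z = xz = c·bcac = cbcac.
Reading y = abbb takes D from 4 back to 4, so after x the machine is still in 4, and z then leads to the accepting state 0. Hence cbcac ∈ L(D).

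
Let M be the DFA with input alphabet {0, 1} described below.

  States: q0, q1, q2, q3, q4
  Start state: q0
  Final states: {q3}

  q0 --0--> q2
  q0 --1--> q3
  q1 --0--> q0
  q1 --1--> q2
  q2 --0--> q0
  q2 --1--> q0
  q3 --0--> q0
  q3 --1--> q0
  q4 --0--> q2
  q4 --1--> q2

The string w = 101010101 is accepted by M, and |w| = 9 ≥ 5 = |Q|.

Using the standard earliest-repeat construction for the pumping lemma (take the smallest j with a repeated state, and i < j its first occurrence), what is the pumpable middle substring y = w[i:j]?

10

State sequence: q0 -1-> q3 -0-> q0 -1-> q3 -0-> q0 -1-> q3 -0-> q0 -1-> q3 -0-> q0 -1-> q3
First repeat at step 2: q0 was already visited.

So i = 0, j = 2, giving x = w[0:0] = ε, y = w[0:2] = 10, z = w[2:9] = 1010101.
Check: |xy| = 2 ≤ 5 and |y| = 2 ≥ 1. Reading y takes M from q0 back to q0, so every xyⁱz is accepted.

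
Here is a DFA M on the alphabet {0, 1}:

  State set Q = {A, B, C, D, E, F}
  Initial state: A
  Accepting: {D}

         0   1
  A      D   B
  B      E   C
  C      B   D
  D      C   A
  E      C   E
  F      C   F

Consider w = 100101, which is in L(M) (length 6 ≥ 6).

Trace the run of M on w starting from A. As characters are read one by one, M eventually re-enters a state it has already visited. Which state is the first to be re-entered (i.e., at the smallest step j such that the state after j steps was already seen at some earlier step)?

State sequence: A -1-> B -0-> E -0-> C -1-> D -0-> C -1-> D
First repeat at step 5: C was already visited.

The earliest repeat is at step j = 5: M is in C, which it already visited at step i = 3.
Pumping length from the standard proof: p = 6 (the number of states). The repeated state found above gives |xy| = j ≤ 6 and |y| = j − i ≥ 1.

C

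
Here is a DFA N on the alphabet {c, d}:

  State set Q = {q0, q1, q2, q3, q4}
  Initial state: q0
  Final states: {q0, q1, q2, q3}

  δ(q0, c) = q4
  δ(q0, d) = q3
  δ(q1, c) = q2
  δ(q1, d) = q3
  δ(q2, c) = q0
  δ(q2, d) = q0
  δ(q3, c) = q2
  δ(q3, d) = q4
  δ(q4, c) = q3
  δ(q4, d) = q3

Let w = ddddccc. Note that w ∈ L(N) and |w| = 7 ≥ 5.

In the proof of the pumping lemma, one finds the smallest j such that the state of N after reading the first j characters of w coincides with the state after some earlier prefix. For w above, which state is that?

q3

State sequence: q0 -d-> q3 -d-> q4 -d-> q3 -d-> q4 -c-> q3 -c-> q2 -c-> q0
First repeat at step 3: q3 was already visited.

The earliest repeat is at step j = 3: N is in q3, which it already visited at step i = 1.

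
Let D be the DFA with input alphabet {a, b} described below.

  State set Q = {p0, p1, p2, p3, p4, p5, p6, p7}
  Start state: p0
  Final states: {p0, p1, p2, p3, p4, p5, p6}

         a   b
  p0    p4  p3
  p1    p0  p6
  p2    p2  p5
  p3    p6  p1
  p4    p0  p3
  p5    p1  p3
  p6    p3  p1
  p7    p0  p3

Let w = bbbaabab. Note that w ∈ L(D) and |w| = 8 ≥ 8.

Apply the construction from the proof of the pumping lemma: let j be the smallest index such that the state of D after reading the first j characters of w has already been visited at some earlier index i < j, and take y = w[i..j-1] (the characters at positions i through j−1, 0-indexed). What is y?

bba

State sequence: p0 -b-> p3 -b-> p1 -b-> p6 -a-> p3 -a-> p6 -b-> p1 -a-> p0 -b-> p3
First repeat at step 4: p3 was already visited.

So i = 1, j = 4, giving x = w[0:1] = b, y = w[1:4] = bba, z = w[4:8] = abab.
Check: |xy| = 4 ≤ 8 and |y| = 3 ≥ 1. Reading y takes D from p3 back to p3, so every xyⁱz is accepted.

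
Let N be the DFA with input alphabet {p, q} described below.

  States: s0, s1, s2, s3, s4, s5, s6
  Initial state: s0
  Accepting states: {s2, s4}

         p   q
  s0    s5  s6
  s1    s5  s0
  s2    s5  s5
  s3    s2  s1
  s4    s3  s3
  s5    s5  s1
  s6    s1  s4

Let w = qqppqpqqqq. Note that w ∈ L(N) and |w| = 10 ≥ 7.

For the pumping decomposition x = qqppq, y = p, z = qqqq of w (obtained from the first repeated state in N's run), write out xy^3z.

qqppqpppqqqq

xy^3z = qqppq·p·p·p·qqqq = qqppqpppqqqq.
Reading y = p takes N from s5 back to s5, so after x·y·y·y the machine is still in s5, and z then leads to the accepting state s4. Hence qqppqpppqqqq ∈ L(N).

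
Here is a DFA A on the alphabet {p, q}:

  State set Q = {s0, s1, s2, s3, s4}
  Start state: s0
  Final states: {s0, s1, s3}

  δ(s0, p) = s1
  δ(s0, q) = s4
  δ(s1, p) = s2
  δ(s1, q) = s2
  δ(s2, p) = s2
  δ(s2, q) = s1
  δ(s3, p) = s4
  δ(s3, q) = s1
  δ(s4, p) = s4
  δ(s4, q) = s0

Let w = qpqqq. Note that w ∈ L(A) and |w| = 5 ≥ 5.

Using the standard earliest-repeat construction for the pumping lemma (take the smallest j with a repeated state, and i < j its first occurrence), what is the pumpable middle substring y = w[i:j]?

Run of A on w = q p q q q:
  step 0: s0  (start)
  step 1: s4  (read q: s0→s4)
  step 2: s4  (read p: s4→s4)   ← first repeat (s4 seen earlier)
  step 3: s0  (read q: s4→s0)
  step 4: s4  (read q: s0→s4)
  step 5: s0  (read q: s4→s0)

So i = 1, j = 2, giving x = w[0:1] = q, y = w[1:2] = p, z = w[2:5] = qqq.
Check: |xy| = 2 ≤ 5 and |y| = 1 ≥ 1. Reading y takes A from s4 back to s4, so every xyⁱz is accepted.

p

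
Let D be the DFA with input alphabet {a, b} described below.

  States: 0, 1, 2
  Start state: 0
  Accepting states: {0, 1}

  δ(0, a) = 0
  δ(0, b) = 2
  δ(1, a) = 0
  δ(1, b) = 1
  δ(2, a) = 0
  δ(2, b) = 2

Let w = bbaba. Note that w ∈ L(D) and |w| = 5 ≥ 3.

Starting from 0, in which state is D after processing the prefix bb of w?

Run of D on the first 2 characters of w = b b:
  step 0: 0  (start)
  step 1: 2  (read b: 0→2)
  step 2: 2  (read b: 2→2)

After reading 2 characters, D is in state 2.
(This kind of state-tracing is the core of the pumping-lemma construction: with 3 states, pigeonhole forces a repeat within the first 3 steps.)

2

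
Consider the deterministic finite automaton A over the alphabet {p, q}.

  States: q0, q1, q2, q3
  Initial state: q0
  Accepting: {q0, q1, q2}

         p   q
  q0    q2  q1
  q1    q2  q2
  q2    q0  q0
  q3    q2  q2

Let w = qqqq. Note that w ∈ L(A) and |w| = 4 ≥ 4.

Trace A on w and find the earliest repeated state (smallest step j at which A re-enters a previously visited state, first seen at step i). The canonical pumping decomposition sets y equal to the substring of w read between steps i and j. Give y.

State sequence: q0 -q-> q1 -q-> q2 -q-> q0 -q-> q1
First repeat at step 3: q0 was already visited.

So i = 0, j = 3, giving x = w[0:0] = ε, y = w[0:3] = qqq, z = w[3:4] = q.
Check: |xy| = 3 ≤ 4 and |y| = 3 ≥ 1. Reading y takes A from q0 back to q0, so every xyⁱz is accepted.

qqq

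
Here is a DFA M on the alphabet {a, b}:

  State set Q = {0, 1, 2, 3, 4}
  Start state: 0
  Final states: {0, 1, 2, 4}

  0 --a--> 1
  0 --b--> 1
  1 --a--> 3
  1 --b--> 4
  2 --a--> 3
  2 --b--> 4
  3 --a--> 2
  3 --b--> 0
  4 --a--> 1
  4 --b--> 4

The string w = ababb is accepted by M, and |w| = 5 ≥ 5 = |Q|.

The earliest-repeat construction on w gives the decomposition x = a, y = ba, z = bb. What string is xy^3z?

ababababb

xy^3z = a·ba·ba·ba·bb = ababababb.
Reading y = ba takes M from 1 back to 1, so after x·y·y·y the machine is still in 1, and z then leads to the accepting state 4. Hence ababababb ∈ L(M).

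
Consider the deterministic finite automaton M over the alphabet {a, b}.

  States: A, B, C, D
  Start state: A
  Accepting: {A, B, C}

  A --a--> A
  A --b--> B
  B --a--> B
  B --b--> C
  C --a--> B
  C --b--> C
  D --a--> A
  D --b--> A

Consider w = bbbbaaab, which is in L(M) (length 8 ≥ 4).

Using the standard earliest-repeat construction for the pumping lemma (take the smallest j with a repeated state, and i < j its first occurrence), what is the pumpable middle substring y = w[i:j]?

b

State sequence: A -b-> B -b-> C -b-> C -b-> C -a-> B -a-> B -a-> B -b-> C
First repeat at step 3: C was already visited.

So i = 2, j = 3, giving x = w[0:2] = bb, y = w[2:3] = b, z = w[3:8] = baaab.
Check: |xy| = 3 ≤ 4 and |y| = 1 ≥ 1. Reading y takes M from C back to C, so every xyⁱz is accepted.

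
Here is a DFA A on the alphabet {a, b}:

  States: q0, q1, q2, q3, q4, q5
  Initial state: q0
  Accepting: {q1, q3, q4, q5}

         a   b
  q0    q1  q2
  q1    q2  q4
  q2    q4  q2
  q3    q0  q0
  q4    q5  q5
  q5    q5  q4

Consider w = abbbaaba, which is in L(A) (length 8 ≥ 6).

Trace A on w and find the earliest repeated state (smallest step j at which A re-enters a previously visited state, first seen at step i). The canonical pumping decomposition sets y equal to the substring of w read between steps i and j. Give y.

Run of A on w = a b b b a a b a:
  step 0: q0  (start)
  step 1: q1  (read a: q0→q1)
  step 2: q4  (read b: q1→q4)
  step 3: q5  (read b: q4→q5)
  step 4: q4  (read b: q5→q4)   ← first repeat (q4 seen earlier)
  step 5: q5  (read a: q4→q5)
  step 6: q5  (read a: q5→q5)
  step 7: q4  (read b: q5→q4)
  step 8: q5  (read a: q4→q5)

So i = 2, j = 4, giving x = w[0:2] = ab, y = w[2:4] = bb, z = w[4:8] = aaba.
Check: |xy| = 4 ≤ 6 and |y| = 2 ≥ 1. Reading y takes A from q4 back to q4, so every xyⁱz is accepted.

bb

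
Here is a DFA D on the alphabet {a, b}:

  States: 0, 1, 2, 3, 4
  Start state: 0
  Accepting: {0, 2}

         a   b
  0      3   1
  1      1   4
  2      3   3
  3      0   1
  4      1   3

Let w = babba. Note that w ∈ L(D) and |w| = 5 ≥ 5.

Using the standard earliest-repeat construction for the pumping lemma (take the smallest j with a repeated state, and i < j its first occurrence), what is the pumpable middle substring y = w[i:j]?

a

State sequence: 0 -b-> 1 -a-> 1 -b-> 4 -b-> 3 -a-> 0
First repeat at step 2: 1 was already visited.

So i = 1, j = 2, giving x = w[0:1] = b, y = w[1:2] = a, z = w[2:5] = bba.
Check: |xy| = 2 ≤ 5 and |y| = 1 ≥ 1. Reading y takes D from 1 back to 1, so every xyⁱz is accepted.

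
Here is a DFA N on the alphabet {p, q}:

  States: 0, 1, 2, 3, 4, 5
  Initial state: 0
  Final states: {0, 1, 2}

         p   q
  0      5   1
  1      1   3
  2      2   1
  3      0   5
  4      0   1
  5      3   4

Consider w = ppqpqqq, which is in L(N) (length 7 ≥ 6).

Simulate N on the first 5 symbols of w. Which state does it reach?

5

Run of N on the first 5 characters of w = p p q p q:
  step 0: 0  (start)
  step 1: 5  (read p: 0→5)
  step 2: 3  (read p: 5→3)
  step 3: 5  (read q: 3→5)
  step 4: 3  (read p: 5→3)
  step 5: 5  (read q: 3→5)

After reading 5 characters, N is in state 5.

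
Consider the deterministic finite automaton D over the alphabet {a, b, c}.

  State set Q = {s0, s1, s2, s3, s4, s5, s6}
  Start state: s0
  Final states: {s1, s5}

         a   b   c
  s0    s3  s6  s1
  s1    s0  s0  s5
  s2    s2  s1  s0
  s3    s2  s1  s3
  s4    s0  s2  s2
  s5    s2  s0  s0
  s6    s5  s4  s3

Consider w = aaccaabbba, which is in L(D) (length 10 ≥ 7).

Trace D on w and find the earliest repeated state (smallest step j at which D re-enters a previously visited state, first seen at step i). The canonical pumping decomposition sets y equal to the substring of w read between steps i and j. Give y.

State sequence: s0 -a-> s3 -a-> s2 -c-> s0 -c-> s1 -a-> s0 -a-> s3 -b-> s1 -b-> s0 -b-> s6 -a-> s5
First repeat at step 3: s0 was already visited.

So i = 0, j = 3, giving x = w[0:0] = ε, y = w[0:3] = aac, z = w[3:10] = caabbba.
Check: |xy| = 3 ≤ 7 and |y| = 3 ≥ 1. Reading y takes D from s0 back to s0, so every xyⁱz is accepted.

aac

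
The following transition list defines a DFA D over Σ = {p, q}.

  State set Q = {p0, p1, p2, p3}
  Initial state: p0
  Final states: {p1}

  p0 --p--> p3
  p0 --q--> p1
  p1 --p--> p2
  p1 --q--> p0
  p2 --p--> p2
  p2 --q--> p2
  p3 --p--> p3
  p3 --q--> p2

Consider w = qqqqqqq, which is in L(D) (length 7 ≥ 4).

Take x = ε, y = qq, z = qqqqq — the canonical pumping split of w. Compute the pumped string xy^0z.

xy⁰z = xz = ε·qqqqq = qqqqq.
Reading y = qq takes D from p0 back to p0, so after x the machine is still in p0, and z then leads to the accepting state p1. Hence qqqqq ∈ L(D).

qqqqq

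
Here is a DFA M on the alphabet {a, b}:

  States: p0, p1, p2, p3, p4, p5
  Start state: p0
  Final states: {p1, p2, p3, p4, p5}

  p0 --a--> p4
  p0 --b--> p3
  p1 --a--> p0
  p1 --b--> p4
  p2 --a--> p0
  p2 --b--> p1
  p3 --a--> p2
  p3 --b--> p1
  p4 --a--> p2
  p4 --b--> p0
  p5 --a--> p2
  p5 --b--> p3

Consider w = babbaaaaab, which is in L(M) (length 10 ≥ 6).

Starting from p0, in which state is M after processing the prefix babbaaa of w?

p4

Run of M on the first 7 characters of w = b a b b a a a:
  step 0: p0  (start)
  step 1: p3  (read b: p0→p3)
  step 2: p2  (read a: p3→p2)
  step 3: p1  (read b: p2→p1)
  step 4: p4  (read b: p1→p4)
  step 5: p2  (read a: p4→p2)
  step 6: p0  (read a: p2→p0)
  step 7: p4  (read a: p0→p4)

After reading 7 characters, M is in state p4.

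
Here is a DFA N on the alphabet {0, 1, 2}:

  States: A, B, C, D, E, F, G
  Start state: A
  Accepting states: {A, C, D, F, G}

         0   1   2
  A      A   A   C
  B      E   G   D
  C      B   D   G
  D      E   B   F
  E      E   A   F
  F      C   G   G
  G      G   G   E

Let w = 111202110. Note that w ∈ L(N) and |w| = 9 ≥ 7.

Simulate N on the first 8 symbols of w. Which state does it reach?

G

Run of N on the first 8 characters of w = 1 1 1 2 0 2 1 1:
  step 0: A  (start)
  step 1: A  (read 1: A→A)
  step 2: A  (read 1: A→A)
  step 3: A  (read 1: A→A)
  step 4: C  (read 2: A→C)
  step 5: B  (read 0: C→B)
  step 6: D  (read 2: B→D)
  step 7: B  (read 1: D→B)
  step 8: G  (read 1: B→G)

After reading 8 characters, N is in state G.
(This kind of state-tracing is the core of the pumping-lemma construction: with 7 states, pigeonhole forces a repeat within the first 7 steps.)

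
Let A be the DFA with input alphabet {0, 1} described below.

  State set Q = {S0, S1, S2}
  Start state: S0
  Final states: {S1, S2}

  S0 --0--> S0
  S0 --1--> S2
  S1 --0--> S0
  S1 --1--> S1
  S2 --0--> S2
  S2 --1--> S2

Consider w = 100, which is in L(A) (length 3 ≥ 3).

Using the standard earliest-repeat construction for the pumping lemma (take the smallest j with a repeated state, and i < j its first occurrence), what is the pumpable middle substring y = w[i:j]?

Run of A on w = 1 0 0:
  step 0: S0  (start)
  step 1: S2  (read 1: S0→S2)
  step 2: S2  (read 0: S2→S2)   ← first repeat (S2 seen earlier)
  step 3: S2  (read 0: S2→S2)

So i = 1, j = 2, giving x = w[0:1] = 1, y = w[1:2] = 0, z = w[2:3] = 0.
Check: |xy| = 2 ≤ 3 and |y| = 1 ≥ 1. Reading y takes A from S2 back to S2, so every xyⁱz is accepted.

0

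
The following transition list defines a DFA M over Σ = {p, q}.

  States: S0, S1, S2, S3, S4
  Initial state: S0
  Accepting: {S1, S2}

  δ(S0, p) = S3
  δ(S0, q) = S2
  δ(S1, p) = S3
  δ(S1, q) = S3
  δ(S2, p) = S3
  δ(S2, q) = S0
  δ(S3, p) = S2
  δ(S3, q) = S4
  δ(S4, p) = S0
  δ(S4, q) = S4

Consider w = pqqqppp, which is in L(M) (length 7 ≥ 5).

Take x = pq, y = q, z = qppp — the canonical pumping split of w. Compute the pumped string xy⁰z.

xy⁰z = xz = pq·qppp = pqqppp.
Reading y = q takes M from S4 back to S4, so after x the machine is still in S4, and z then leads to the accepting state S2. Hence pqqppp ∈ L(M).

pqqppp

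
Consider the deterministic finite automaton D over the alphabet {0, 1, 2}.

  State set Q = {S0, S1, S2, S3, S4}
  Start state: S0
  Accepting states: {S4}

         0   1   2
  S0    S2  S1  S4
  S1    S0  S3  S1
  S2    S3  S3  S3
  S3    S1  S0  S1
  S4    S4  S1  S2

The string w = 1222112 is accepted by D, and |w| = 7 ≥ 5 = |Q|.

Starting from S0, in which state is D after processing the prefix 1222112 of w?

S4

Run of D on the first 7 characters of w = 1 2 2 2 1 1 2:
  step 0: S0  (start)
  step 1: S1  (read 1: S0→S1)
  step 2: S1  (read 2: S1→S1)
  step 3: S1  (read 2: S1→S1)
  step 4: S1  (read 2: S1→S1)
  step 5: S3  (read 1: S1→S3)
  step 6: S0  (read 1: S3→S0)
  step 7: S4  (read 2: S0→S4)

After reading 7 characters, D is in state S4.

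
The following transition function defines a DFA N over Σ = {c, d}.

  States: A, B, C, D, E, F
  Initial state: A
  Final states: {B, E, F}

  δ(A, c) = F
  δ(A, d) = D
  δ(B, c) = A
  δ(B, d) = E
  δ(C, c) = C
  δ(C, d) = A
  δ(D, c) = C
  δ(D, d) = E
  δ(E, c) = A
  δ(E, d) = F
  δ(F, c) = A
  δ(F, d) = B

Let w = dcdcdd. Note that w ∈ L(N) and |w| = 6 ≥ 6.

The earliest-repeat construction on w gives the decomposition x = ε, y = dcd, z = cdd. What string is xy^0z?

cdd

xy⁰z = xz = ε·cdd = cdd.
Reading y = dcd takes N from A back to A, so after x the machine is still in A, and z then leads to the accepting state E. Hence cdd ∈ L(N).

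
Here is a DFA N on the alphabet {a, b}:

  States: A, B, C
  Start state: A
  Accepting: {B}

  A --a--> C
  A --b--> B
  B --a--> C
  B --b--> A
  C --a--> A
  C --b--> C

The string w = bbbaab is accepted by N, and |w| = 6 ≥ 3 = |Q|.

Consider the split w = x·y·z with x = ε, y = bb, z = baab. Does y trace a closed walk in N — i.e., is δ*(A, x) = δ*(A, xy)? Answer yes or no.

State sequence: A -b-> B -b-> A

After x (step 0): A. After xy (step 2): A.
They match, so y = bb drives N around a cycle from A back to itself; pumping y any number of times keeps N in A before reading z, and xyⁱz ∈ L(N) for every i ≥ 0.

yes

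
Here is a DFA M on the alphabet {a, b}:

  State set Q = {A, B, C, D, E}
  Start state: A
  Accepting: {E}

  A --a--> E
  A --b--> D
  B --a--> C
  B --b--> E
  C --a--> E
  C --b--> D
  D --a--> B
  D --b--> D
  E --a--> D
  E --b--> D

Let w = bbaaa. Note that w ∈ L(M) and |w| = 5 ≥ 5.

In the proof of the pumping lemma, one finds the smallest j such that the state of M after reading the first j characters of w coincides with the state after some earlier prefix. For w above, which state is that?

D

State sequence: A -b-> D -b-> D -a-> B -a-> C -a-> E
First repeat at step 2: D was already visited.

The earliest repeat is at step j = 2: M is in D, which it already visited at step i = 1.
The DFA has 5 states, so the proof of the pumping lemma guarantees a repeated state among the first 5+1 visited; the segment between the two visits is the pumpable y.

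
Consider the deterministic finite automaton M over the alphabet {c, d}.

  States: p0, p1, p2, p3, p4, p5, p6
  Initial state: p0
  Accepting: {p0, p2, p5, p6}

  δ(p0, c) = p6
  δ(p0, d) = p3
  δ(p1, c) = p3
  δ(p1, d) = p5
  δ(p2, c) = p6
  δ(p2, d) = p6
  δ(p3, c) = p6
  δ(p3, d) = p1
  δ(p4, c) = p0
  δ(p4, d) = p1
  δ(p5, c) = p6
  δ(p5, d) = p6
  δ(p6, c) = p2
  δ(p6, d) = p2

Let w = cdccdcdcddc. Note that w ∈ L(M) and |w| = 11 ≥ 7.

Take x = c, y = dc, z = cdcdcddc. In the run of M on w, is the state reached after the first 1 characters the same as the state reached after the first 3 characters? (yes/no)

State sequence: p0 -c-> p6 -d-> p2 -c-> p6

After x (step 1): p6. After xy (step 3): p6.
They match, so y = dc drives M around a cycle from p6 back to itself; pumping y any number of times keeps M in p6 before reading z, and xyⁱz ∈ L(M) for every i ≥ 0.

yes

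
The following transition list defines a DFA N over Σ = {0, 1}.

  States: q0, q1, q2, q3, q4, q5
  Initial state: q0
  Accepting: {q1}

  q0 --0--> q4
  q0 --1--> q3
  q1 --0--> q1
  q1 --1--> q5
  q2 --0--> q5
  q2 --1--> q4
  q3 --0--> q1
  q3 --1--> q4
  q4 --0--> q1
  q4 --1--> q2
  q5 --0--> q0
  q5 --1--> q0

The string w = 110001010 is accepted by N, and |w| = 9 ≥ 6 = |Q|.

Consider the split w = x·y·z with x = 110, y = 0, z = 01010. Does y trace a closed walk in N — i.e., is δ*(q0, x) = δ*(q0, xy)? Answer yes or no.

Run of N on the first 4 characters of w = 1 1 0 0:
  step 0: q0  (start)
  step 1: q3  (read 1: q0→q3)
  step 2: q4  (read 1: q3→q4)
  step 3: q1  (read 0: q4→q1)
  step 4: q1  (read 0: q1→q1)

After x (step 3): q1. After xy (step 4): q1.
They match, so y = 0 drives N around a cycle from q1 back to itself; pumping y any number of times keeps N in q1 before reading z, and xyⁱz ∈ L(N) for every i ≥ 0.

yes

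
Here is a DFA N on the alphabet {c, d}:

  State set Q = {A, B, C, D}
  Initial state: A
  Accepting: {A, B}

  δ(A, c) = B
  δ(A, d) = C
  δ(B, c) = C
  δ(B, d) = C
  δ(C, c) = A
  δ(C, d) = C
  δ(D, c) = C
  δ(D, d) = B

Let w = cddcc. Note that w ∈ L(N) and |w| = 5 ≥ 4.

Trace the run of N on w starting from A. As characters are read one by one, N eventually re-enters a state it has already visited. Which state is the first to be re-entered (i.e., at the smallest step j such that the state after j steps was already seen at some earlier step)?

State sequence: A -c-> B -d-> C -d-> C -c-> A -c-> B
First repeat at step 3: C was already visited.

The earliest repeat is at step j = 3: N is in C, which it already visited at step i = 2.
The DFA has 4 states, so the proof of the pumping lemma guarantees a repeated state among the first 4+1 visited; the segment between the two visits is the pumpable y.

C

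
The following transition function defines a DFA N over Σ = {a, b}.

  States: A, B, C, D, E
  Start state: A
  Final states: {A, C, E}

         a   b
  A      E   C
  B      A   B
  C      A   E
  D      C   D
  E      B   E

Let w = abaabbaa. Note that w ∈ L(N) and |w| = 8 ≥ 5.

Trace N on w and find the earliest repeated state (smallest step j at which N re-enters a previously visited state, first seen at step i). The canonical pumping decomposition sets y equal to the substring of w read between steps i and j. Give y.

State sequence: A -a-> E -b-> E -a-> B -a-> A -b-> C -b-> E -a-> B -a-> A
First repeat at step 2: E was already visited.

So i = 1, j = 2, giving x = w[0:1] = a, y = w[1:2] = b, z = w[2:8] = aabbaa.
Check: |xy| = 2 ≤ 5 and |y| = 1 ≥ 1. Reading y takes N from E back to E, so every xyⁱz is accepted.
With |Q| = 5, pigeonhole forces a state repeat no later than step 5; the substring read between the first and second visits to that state can be pumped.

b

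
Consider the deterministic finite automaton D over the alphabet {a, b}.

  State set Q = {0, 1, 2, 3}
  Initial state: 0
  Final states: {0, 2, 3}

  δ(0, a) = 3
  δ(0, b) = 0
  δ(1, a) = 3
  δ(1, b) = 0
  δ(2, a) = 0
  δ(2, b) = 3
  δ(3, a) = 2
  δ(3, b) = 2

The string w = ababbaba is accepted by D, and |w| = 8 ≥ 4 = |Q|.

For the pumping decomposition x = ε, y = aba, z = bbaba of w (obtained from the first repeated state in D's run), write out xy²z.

abaababbaba

xy^2z = ε·aba·aba·bbaba = abaababbaba.
Reading y = aba takes D from 0 back to 0, so after x·y·y the machine is still in 0, and z then leads to the accepting state 0. Hence abaababbaba ∈ L(D).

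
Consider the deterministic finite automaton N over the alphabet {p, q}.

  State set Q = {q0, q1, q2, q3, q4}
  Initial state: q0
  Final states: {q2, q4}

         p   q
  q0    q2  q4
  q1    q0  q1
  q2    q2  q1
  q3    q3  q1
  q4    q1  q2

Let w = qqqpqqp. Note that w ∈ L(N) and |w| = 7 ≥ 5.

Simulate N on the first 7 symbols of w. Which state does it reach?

q2

State sequence: q0 -q-> q4 -q-> q2 -q-> q1 -p-> q0 -q-> q4 -q-> q2 -p-> q2

After reading 7 characters, N is in state q2.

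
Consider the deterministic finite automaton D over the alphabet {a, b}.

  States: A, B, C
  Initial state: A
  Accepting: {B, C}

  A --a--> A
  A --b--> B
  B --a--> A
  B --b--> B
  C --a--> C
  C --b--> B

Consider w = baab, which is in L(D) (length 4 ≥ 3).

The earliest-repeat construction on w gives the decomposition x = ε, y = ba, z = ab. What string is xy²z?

babaab

xy^2z = ε·ba·ba·ab = babaab.
Reading y = ba takes D from A back to A, so after x·y·y the machine is still in A, and z then leads to the accepting state B. Hence babaab ∈ L(D).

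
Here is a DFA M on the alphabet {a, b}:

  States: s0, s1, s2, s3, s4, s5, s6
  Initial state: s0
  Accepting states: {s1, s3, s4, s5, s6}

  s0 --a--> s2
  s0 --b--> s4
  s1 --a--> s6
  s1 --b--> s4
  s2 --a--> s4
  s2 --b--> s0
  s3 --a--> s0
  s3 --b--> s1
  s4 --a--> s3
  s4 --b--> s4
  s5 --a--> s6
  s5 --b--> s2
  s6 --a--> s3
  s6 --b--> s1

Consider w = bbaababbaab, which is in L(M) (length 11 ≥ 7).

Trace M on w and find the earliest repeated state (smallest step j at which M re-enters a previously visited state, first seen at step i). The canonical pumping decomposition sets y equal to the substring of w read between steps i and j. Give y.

b

Run of M on w = b b a a b a b b a a b:
  step 0: s0  (start)
  step 1: s4  (read b: s0→s4)
  step 2: s4  (read b: s4→s4)   ← first repeat (s4 seen earlier)
  step 3: s3  (read a: s4→s3)
  step 4: s0  (read a: s3→s0)
  step 5: s4  (read b: s0→s4)
  step 6: s3  (read a: s4→s3)
  step 7: s1  (read b: s3→s1)
  step 8: s4  (read b: s1→s4)
  step 9: s3  (read a: s4→s3)
  step 10: s0  (read a: s3→s0)
  step 11: s4  (read b: s0→s4)

So i = 1, j = 2, giving x = w[0:1] = b, y = w[1:2] = b, z = w[2:11] = aababbaab.
Check: |xy| = 2 ≤ 7 and |y| = 1 ≥ 1. Reading y takes M from s4 back to s4, so every xyⁱz is accepted.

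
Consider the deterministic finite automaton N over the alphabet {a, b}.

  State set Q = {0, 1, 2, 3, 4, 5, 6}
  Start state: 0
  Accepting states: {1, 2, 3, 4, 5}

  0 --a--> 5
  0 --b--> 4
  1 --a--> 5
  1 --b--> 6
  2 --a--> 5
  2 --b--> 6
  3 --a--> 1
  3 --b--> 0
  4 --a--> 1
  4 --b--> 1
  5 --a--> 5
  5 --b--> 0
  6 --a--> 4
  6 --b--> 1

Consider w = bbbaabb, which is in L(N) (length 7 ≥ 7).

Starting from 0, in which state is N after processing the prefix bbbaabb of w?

1

Run of N on the first 7 characters of w = b b b a a b b:
  step 0: 0  (start)
  step 1: 4  (read b: 0→4)
  step 2: 1  (read b: 4→1)
  step 3: 6  (read b: 1→6)
  step 4: 4  (read a: 6→4)
  step 5: 1  (read a: 4→1)
  step 6: 6  (read b: 1→6)
  step 7: 1  (read b: 6→1)

After reading 7 characters, N is in state 1.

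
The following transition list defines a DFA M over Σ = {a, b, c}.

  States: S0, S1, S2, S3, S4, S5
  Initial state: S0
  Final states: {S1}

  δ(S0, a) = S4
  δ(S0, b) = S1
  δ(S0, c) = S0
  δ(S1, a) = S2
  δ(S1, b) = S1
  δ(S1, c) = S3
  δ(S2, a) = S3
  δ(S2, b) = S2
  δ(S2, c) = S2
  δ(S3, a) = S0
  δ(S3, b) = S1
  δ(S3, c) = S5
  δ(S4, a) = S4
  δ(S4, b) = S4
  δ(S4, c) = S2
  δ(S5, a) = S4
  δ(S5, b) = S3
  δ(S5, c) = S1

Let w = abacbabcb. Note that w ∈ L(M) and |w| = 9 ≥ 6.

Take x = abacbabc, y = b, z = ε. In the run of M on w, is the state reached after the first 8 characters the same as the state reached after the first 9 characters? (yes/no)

no

Run of M on the first 9 characters of w = a b a c b a b c b:
  step 0: S0  (start)
  step 1: S4  (read a: S0→S4)
  step 2: S4  (read b: S4→S4)
  step 3: S4  (read a: S4→S4)
  step 4: S2  (read c: S4→S2)
  step 5: S2  (read b: S2→S2)
  step 6: S3  (read a: S2→S3)
  step 7: S1  (read b: S3→S1)
  step 8: S3  (read c: S1→S3)
  step 9: S1  (read b: S3→S1)

After x (step 8): S3. After xy (step 9): S1.
They differ (S3 ≠ S1), so y is not a cycle from the state after x; this split is not the one the pumping-lemma construction produces, and pumping y need not keep the string in L(M).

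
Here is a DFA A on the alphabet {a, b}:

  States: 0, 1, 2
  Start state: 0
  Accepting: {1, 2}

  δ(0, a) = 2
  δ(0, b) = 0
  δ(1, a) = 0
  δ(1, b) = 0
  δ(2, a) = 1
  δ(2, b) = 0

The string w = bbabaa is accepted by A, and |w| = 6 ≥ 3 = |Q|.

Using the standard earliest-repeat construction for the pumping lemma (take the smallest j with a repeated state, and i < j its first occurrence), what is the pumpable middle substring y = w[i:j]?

b

State sequence: 0 -b-> 0 -b-> 0 -a-> 2 -b-> 0 -a-> 2 -a-> 1
First repeat at step 1: 0 was already visited.

So i = 0, j = 1, giving x = w[0:0] = ε, y = w[0:1] = b, z = w[1:6] = babaa.
Check: |xy| = 1 ≤ 3 and |y| = 1 ≥ 1. Reading y takes A from 0 back to 0, so every xyⁱz is accepted.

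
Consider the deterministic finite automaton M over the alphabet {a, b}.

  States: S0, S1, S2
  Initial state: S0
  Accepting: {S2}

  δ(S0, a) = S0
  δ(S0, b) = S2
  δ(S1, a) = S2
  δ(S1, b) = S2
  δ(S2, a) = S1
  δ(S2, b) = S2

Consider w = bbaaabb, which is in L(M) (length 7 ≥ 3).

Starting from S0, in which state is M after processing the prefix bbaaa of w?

S1

State sequence: S0 -b-> S2 -b-> S2 -a-> S1 -a-> S2 -a-> S1

After reading 5 characters, M is in state S1.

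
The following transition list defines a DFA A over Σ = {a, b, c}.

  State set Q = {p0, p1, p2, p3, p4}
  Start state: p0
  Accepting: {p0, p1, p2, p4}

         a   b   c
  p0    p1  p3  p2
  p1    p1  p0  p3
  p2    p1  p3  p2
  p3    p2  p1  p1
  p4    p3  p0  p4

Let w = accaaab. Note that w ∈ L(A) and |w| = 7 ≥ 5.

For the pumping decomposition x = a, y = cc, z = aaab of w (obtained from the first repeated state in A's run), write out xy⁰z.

xy⁰z = xz = a·aaab = aaaab.
Reading y = cc takes A from p1 back to p1, so after x the machine is still in p1, and z then leads to the accepting state p0. Hence aaaab ∈ L(A).

aaaab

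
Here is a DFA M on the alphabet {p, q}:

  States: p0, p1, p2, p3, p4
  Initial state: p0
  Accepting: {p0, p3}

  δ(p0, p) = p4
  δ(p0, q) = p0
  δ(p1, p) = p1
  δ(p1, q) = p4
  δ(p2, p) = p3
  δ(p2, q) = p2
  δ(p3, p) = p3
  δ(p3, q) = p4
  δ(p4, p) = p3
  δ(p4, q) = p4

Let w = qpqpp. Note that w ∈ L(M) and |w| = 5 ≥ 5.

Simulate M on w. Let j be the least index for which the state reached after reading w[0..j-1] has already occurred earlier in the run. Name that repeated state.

p0

Run of M on w = q p q p p:
  step 0: p0  (start)
  step 1: p0  (read q: p0→p0)   ← first repeat (p0 seen earlier)
  step 2: p4  (read p: p0→p4)
  step 3: p4  (read q: p4→p4)
  step 4: p3  (read p: p4→p3)
  step 5: p3  (read p: p3→p3)

The earliest repeat is at step j = 1: M is in p0, which it already visited at step i = 0.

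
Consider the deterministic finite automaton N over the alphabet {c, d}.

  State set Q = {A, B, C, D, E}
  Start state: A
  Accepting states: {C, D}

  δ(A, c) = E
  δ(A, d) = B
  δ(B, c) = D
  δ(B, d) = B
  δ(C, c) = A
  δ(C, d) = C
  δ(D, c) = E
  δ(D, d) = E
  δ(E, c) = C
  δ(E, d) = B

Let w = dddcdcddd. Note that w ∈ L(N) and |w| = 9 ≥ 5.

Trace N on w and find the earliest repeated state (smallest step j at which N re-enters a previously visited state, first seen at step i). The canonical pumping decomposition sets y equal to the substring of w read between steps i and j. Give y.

Run of N on w = d d d c d c d d d:
  step 0: A  (start)
  step 1: B  (read d: A→B)
  step 2: B  (read d: B→B)   ← first repeat (B seen earlier)
  step 3: B  (read d: B→B)
  step 4: D  (read c: B→D)
  step 5: E  (read d: D→E)
  step 6: C  (read c: E→C)
  step 7: C  (read d: C→C)
  step 8: C  (read d: C→C)
  step 9: C  (read d: C→C)

So i = 1, j = 2, giving x = w[0:1] = d, y = w[1:2] = d, z = w[2:9] = dcdcddd.
Check: |xy| = 2 ≤ 5 and |y| = 1 ≥ 1. Reading y takes N from B back to B, so every xyⁱz is accepted.
Pumping length from the standard proof: p = 5 (the number of states). The repeated state found above gives |xy| = j ≤ 5 and |y| = j − i ≥ 1.

d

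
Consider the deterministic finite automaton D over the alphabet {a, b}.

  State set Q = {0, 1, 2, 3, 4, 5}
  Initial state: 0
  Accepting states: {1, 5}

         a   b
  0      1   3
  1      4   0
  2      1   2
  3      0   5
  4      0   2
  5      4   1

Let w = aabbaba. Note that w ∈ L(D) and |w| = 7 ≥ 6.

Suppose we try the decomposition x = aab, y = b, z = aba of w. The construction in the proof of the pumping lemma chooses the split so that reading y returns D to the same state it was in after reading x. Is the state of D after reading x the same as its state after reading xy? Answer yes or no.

Run of D on the first 4 characters of w = a a b b:
  step 0: 0  (start)
  step 1: 1  (read a: 0→1)
  step 2: 4  (read a: 1→4)
  step 3: 2  (read b: 4→2)
  step 4: 2  (read b: 2→2)

After x (step 3): 2. After xy (step 4): 2.
They match, so y = b drives D around a cycle from 2 back to itself; pumping y any number of times keeps D in 2 before reading z, and xyⁱz ∈ L(D) for every i ≥ 0.

yes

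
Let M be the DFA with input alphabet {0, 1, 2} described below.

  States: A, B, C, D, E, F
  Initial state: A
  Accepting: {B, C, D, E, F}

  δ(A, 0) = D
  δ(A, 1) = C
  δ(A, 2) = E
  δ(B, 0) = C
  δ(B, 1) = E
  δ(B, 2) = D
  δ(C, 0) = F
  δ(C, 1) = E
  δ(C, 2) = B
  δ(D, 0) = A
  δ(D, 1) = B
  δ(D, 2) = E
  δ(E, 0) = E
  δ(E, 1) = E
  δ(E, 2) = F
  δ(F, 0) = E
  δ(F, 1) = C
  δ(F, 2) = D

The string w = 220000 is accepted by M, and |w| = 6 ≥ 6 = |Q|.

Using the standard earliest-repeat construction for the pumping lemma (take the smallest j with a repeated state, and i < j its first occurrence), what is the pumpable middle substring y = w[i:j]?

State sequence: A -2-> E -2-> F -0-> E -0-> E -0-> E -0-> E
First repeat at step 3: E was already visited.

So i = 1, j = 3, giving x = w[0:1] = 2, y = w[1:3] = 20, z = w[3:6] = 000.
Check: |xy| = 3 ≤ 6 and |y| = 2 ≥ 1. Reading y takes M from E back to E, so every xyⁱz is accepted.

20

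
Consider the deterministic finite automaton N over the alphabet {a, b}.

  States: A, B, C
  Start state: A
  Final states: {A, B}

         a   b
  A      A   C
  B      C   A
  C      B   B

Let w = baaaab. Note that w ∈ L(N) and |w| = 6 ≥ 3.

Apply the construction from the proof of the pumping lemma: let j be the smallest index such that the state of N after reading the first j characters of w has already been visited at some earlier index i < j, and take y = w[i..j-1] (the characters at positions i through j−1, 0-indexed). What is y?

aa

Run of N on w = b a a a a b:
  step 0: A  (start)
  step 1: C  (read b: A→C)
  step 2: B  (read a: C→B)
  step 3: C  (read a: B→C)   ← first repeat (C seen earlier)
  step 4: B  (read a: C→B)
  step 5: C  (read a: B→C)
  step 6: B  (read b: C→B)

So i = 1, j = 3, giving x = w[0:1] = b, y = w[1:3] = aa, z = w[3:6] = aab.
Check: |xy| = 3 ≤ 3 and |y| = 2 ≥ 1. Reading y takes N from C back to C, so every xyⁱz is accepted.
Pumping length from the standard proof: p = 3 (the number of states). The repeated state found above gives |xy| = j ≤ 3 and |y| = j − i ≥ 1.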